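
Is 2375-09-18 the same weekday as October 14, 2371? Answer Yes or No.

From Oct 14, 2371 to Sep 18, 2375 is 1435 days.
1435 mod 7 = 0, so they are the same weekday.
(Oct 14, 2371 is a Thursday; Sep 18, 2375 is a Thursday.)

Yes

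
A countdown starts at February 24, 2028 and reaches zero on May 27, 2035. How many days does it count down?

Feb 24, 2028 → Feb 24, 2029: 366 days (Feb 29, 2028 is in that span).
Feb 24, 2029 → Feb 24, 2030: 365 days.
Feb 24, 2030 → Feb 24, 2031: 365 days.
Feb 24, 2031 → Feb 24, 2032: 365 days.
Feb 24, 2032 → Feb 24, 2033: 366 days (Feb 29, 2032 is in that span).
Feb 24, 2033 → Feb 24, 2034: 365 days.
Feb 24, 2034 → Feb 24, 2035: 365 days.
Feb 24, 2035 → Mar 24, 2035: 28 days (February has 28).
Mar 24, 2035 → Apr 24, 2035: 31 days (March has 31).
Apr 24, 2035 → May 24, 2035: 30 days (April has 30).
May 24, 2035 → May 27, 2035: 3 days.
Total: 2649 days.

2649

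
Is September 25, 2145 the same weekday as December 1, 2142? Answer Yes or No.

From Dec 1, 2142 to Sep 25, 2145 is 1029 days.
1029 mod 7 = 0, so they are the same weekday.
(Dec 1, 2142 is a Saturday; Sep 25, 2145 is a Saturday.)

Yes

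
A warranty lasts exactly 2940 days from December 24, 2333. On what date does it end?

January 11, 2342

+365 (one year) → Dec 24, 2334 (2575 left).
+365 (one year) → Dec 24, 2335 (2210 left).
+366 (one year; includes Feb 29, 2336) → Dec 24, 2336 (1844 left).
+365 (one year) → Dec 24, 2337 (1479 left).
+365 (one year) → Dec 24, 2338 (1114 left).
+365 (one year) → Dec 24, 2339 (749 left).
+366 (one year; includes Feb 29, 2340) → Dec 24, 2340 (383 left).
Dec has 31 days: +8 → Jan 1, 2341 (375 left).
Jan has 31 days: +31 → Feb 1, 2341 (344 left).
Feb has 28 days: +28 → Mar 1, 2341 (316 left).
Mar has 31 days: +31 → Apr 1, 2341 (285 left).
Apr has 30 days: +30 → May 1, 2341 (255 left).
May has 31 days: +31 → Jun 1, 2341 (224 left).
Jun has 30 days: +30 → Jul 1, 2341 (194 left).
Jul has 31 days: +31 → Aug 1, 2341 (163 left).
Aug has 31 days: +31 → Sep 1, 2341 (132 left).
Sep has 30 days: +30 → Oct 1, 2341 (102 left).
Oct has 31 days: +31 → Nov 1, 2341 (71 left).
Nov has 30 days: +30 → Dec 1, 2341 (41 left).
Dec has 31 days: +31 → Jan 1, 2342 (10 left).
+10 → Jan 11, 2342.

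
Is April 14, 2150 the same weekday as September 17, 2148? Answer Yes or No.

From Sep 17, 2148 to Apr 14, 2150 is 574 days.
574 mod 7 = 0, so they are the same weekday.
(Sep 17, 2148 is a Tuesday; Apr 14, 2150 is a Tuesday.)

Yes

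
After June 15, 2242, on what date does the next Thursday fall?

June 16, 2242

Jun 15, 2242 is a Wednesday.
From Wednesday to the next Thursday is 1 day.
Jun 15, 2242 + 1 = Jun 16, 2242.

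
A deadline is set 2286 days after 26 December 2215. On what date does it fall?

+366 (one year; includes Feb 29, 2216) → Dec 26, 2216 (1920 left).
+365 (one year) → Dec 26, 2217 (1555 left).
+365 (one year) → Dec 26, 2218 (1190 left).
+365 (one year) → Dec 26, 2219 (825 left).
+366 (one year; includes Feb 29, 2220) → Dec 26, 2220 (459 left).
+365 (one year) → Dec 26, 2221 (94 left).
Dec has 31 days: +6 → Jan 1, 2222 (88 left).
Jan has 31 days: +31 → Feb 1, 2222 (57 left).
Feb has 28 days: +28 → Mar 1, 2222 (29 left).
+29 → Mar 30, 2222.

March 30, 2222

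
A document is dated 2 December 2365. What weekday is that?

Thursday

Doomsday rule: the anchor day for the 2300s is Wednesday. For year 65: 65÷12 = 5 r 5, and 5÷4 = 1, so 5+5+1 = 11.
Wednesday + 11 ≡ Sunday — that's 2365's doomsday.
In December the doomsday date is Dec 12.
Dec 2 is 10 days before Dec 12; 10 mod 7 = 3, so Sunday − 3 = Thursday.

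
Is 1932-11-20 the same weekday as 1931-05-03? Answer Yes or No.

From May 3, 1931 to Nov 20, 1932 is 567 days.
567 mod 7 = 0, so they are the same weekday.
(May 3, 1931 is a Sunday; Nov 20, 1932 is a Sunday.)

Yes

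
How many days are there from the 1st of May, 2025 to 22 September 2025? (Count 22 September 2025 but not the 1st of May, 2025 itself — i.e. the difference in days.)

May 1, 2025 → Jun 1, 2025: 31 days (May has 31).
Jun 1, 2025 → Jul 1, 2025: 30 days (June has 30).
Jul 1, 2025 → Aug 1, 2025: 31 days (July has 31).
Aug 1, 2025 → Sep 1, 2025: 31 days (August has 31).
Sep 1, 2025 → Sep 22, 2025: 21 days.
Total: 144 days.

144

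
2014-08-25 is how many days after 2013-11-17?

281

Nov 17, 2013 → Dec 17, 2013: 30 days (November has 30).
Dec 17, 2013 → Jan 17, 2014: 31 days (December has 31).
Jan 17, 2014 → Feb 17, 2014: 31 days (January has 31).
Feb 17, 2014 → Mar 17, 2014: 28 days (February has 28).
Mar 17, 2014 → Apr 17, 2014: 31 days (March has 31).
Apr 17, 2014 → May 17, 2014: 30 days (April has 30).
May 17, 2014 → Jun 17, 2014: 31 days (May has 31).
Jun 17, 2014 → Jul 17, 2014: 30 days (June has 30).
Jul 17, 2014 → Aug 17, 2014: 31 days (July has 31).
Aug 17, 2014 → Aug 25, 2014: 8 days.
Total: 281 days.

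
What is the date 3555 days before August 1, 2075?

−365 (one year) → Aug 1, 2074 (3190 left).
−365 (one year) → Aug 1, 2073 (2825 left).
−365 (one year) → Aug 1, 2072 (2460 left).
−366 (one year; includes Feb 29, 2072) → Aug 1, 2071 (2094 left).
−365 (one year) → Aug 1, 2070 (1729 left).
−365 (one year) → Aug 1, 2069 (1364 left).
−365 (one year) → Aug 1, 2068 (999 left).
−366 (one year; includes Feb 29, 2068) → Aug 1, 2067 (633 left).
−365 (one year) → Aug 1, 2066 (268 left).
−1 → Jul 31, 2066 (end of Jul, 31 days; 267 left).
−31 → Jun 30, 2066 (end of Jun, 30 days; 236 left).
−30 → May 31, 2066 (end of May, 31 days; 206 left).
−31 → Apr 30, 2066 (end of Apr, 30 days; 175 left).
−30 → Mar 31, 2066 (end of Mar, 31 days; 145 left).
−31 → Feb 28, 2066 (end of Feb, 28 days; 114 left).
−28 → Jan 31, 2066 (end of Jan, 31 days; 86 left).
−31 → Dec 31, 2065 (end of Dec, 31 days; 55 left).
−31 → Nov 30, 2065 (end of Nov, 30 days; 24 left).
−24 → Nov 6, 2065.

November 6, 2065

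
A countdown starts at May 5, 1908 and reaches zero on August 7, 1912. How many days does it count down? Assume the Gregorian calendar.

May 5, 1908 → May 5, 1909: 365 days.
May 5, 1909 → May 5, 1910: 365 days.
May 5, 1910 → May 5, 1911: 365 days.
May 5, 1911 → May 5, 1912: 366 days (Feb 29, 1912 is in that span).
May 5, 1912 → Jun 5, 1912: 31 days (May has 31).
Jun 5, 1912 → Jul 5, 1912: 30 days (June has 30).
Jul 5, 1912 → Aug 5, 1912: 31 days (July has 31).
Aug 5, 1912 → Aug 7, 1912: 2 days.
Total: 1555 days.

1555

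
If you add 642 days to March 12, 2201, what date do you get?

+365 (one year) → Mar 12, 2202 (277 left).
Mar has 31 days: +20 → Apr 1, 2202 (257 left).
Apr has 30 days: +30 → May 1, 2202 (227 left).
May has 31 days: +31 → Jun 1, 2202 (196 left).
Jun has 30 days: +30 → Jul 1, 2202 (166 left).
Jul has 31 days: +31 → Aug 1, 2202 (135 left).
Aug has 31 days: +31 → Sep 1, 2202 (104 left).
Sep has 30 days: +30 → Oct 1, 2202 (74 left).
Oct has 31 days: +31 → Nov 1, 2202 (43 left).
Nov has 30 days: +30 → Dec 1, 2202 (13 left).
+13 → Dec 14, 2202.

December 14, 2202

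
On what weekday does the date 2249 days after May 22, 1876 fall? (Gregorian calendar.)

First find the weekday of May 22, 1876. Doomsday rule: the anchor day for the 1800s is Friday. For year 76: 76÷12 = 6 r 4, and 4÷4 = 1, so 6+4+1 = 11.
Friday + 11 ≡ Tuesday — that's 1876's doomsday.
In May the doomsday date is May 9.
May 22 is 13 days after May 9; 13 mod 7 = 6, so Tuesday + 6 = Monday.
2249 mod 7 = 2, so 2249 days after a Monday is Monday + 2 = Wednesday.

Wednesday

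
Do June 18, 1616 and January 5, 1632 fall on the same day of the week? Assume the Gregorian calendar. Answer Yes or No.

From Jun 18, 1616 to Jan 5, 1632 is 5679 days.
5679 mod 7 = 2, so they are different weekdays.
(Jun 18, 1616 is a Saturday; Jan 5, 1632 is a Monday.)

No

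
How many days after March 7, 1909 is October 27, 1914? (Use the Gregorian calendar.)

Mar 7, 1909 → Mar 7, 1910: 365 days.
Mar 7, 1910 → Mar 7, 1911: 365 days.
Mar 7, 1911 → Mar 7, 1912: 366 days (Feb 29, 1912 is in that span).
Mar 7, 1912 → Mar 7, 1913: 365 days.
Mar 7, 1913 → Mar 7, 1914: 365 days.
Mar 7, 1914 → Apr 7, 1914: 31 days (March has 31).
Apr 7, 1914 → May 7, 1914: 30 days (April has 30).
May 7, 1914 → Jun 7, 1914: 31 days (May has 31).
Jun 7, 1914 → Jul 7, 1914: 30 days (June has 30).
Jul 7, 1914 → Aug 7, 1914: 31 days (July has 31).
Aug 7, 1914 → Sep 7, 1914: 31 days (August has 31).
Sep 7, 1914 → Oct 7, 1914: 30 days (September has 30).
Oct 7, 1914 → Oct 27, 1914: 20 days.
Total: 2060 days.

2060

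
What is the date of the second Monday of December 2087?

December 8, 2087

December 1, 2087 is a Monday.
The first Monday is therefore December 1 (same day).
The second Monday is 1 + 1×7 = December 8.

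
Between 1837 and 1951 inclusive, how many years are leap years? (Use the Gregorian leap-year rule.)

27

Multiples of 4 in [1837,1951]: 28.
Of those, multiples of 100: 1 (not leap unless ÷400).
Multiples of 400: 0.
Leap years = 28 − 1 + 0 = 27.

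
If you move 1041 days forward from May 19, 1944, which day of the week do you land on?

First find the weekday of May 19, 1944. Doomsday rule: the anchor day for the 1900s is Wednesday. For year 44: 44÷12 = 3 r 8, and 8÷4 = 2, so 3+8+2 = 13.
Wednesday + 13 ≡ Tuesday — that's 1944's doomsday.
In May the doomsday date is May 9.
May 19 is 10 days after May 9; 10 mod 7 = 3, so Tuesday + 3 = Friday.
1041 mod 7 = 5, so 1041 days after a Friday is Friday + 5 = Wednesday.

Wednesday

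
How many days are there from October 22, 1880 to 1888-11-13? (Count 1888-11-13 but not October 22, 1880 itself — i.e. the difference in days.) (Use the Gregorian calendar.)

2944

Oct 22, 1880 → Oct 22, 1881: 365 days.
Oct 22, 1881 → Oct 22, 1882: 365 days.
Oct 22, 1882 → Oct 22, 1883: 365 days.
Oct 22, 1883 → Oct 22, 1884: 366 days (Feb 29, 1884 is in that span).
Oct 22, 1884 → Oct 22, 1885: 365 days.
Oct 22, 1885 → Oct 22, 1886: 365 days.
Oct 22, 1886 → Oct 22, 1887: 365 days.
Oct 22, 1887 → Nov 22, 1887: 31 days (October has 31).
Nov 22, 1887 → Dec 22, 1887: 30 days (November has 30).
Dec 22, 1887 → Jan 22, 1888: 31 days (December has 31).
Jan 22, 1888 → Feb 22, 1888: 31 days (January has 31).
Feb 22, 1888 → Mar 22, 1888: 29 days (February has 29).
Mar 22, 1888 → Apr 22, 1888: 31 days (March has 31).
Apr 22, 1888 → May 22, 1888: 30 days (April has 30).
May 22, 1888 → Jun 22, 1888: 31 days (May has 31).
Jun 22, 1888 → Jul 22, 1888: 30 days (June has 30).
Jul 22, 1888 → Aug 22, 1888: 31 days (July has 31).
Aug 22, 1888 → Sep 22, 1888: 31 days (August has 31).
Sep 22, 1888 → Oct 22, 1888: 30 days (September has 30).
Oct 22, 1888 → Nov 13, 1888: 22 days.
Total: 2944 days.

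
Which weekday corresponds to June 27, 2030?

Doomsday rule: the anchor day for the 2000s is Tuesday. For year 30: 30÷12 = 2 r 6, and 6÷4 = 1, so 2+6+1 = 9.
Tuesday + 9 ≡ Thursday — that's 2030's doomsday.
In June the doomsday date is Jun 6.
Jun 27 is 21 days after Jun 6; 21 mod 7 = 0, so Thursday + 0 = Thursday.

Thursday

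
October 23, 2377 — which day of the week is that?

Doomsday rule: the anchor day for the 2300s is Wednesday. For year 77: 77÷12 = 6 r 5, and 5÷4 = 1, so 6+5+1 = 12.
Wednesday + 12 ≡ Monday — that's 2377's doomsday.
In October the doomsday date is Oct 10.
Oct 23 is 13 days after Oct 10; 13 mod 7 = 6, so Monday + 6 = Sunday.

Sunday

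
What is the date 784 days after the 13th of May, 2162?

+365 (one year) → May 13, 2163 (419 left).
+366 (one year; includes Feb 29, 2164) → May 13, 2164 (53 left).
May has 31 days: +19 → Jun 1, 2164 (34 left).
Jun has 30 days: +30 → Jul 1, 2164 (4 left).
+4 → Jul 5, 2164.

July 5, 2164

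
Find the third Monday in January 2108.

January 16, 2108

January 1, 2108 is a Sunday.
The first Monday is therefore January 2 (1 days later).
The third Monday is 2 + 2×7 = January 16.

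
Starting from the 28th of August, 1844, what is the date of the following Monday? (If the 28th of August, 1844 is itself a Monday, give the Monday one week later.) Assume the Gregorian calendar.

Aug 28, 1844 is a Wednesday.
From Wednesday to the next Monday is 5 days.
Aug 28, 1844 + 5 = Sep 2, 1844.

September 2, 1844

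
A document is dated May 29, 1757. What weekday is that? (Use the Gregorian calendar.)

Doomsday rule: the anchor day for the 1700s is Sunday. For year 57: 57÷12 = 4 r 9, and 9÷4 = 2, so 4+9+2 = 15.
Sunday + 15 ≡ Monday — that's 1757's doomsday.
In May the doomsday date is May 9.
May 29 is 20 days after May 9; 20 mod 7 = 6, so Monday + 6 = Sunday.

Sunday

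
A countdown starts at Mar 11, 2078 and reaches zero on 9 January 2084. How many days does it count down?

Mar 11, 2078 → Mar 11, 2079: 365 days.
Mar 11, 2079 → Mar 11, 2080: 366 days (Feb 29, 2080 is in that span).
Mar 11, 2080 → Mar 11, 2081: 365 days.
Mar 11, 2081 → Mar 11, 2082: 365 days.
Mar 11, 2082 → Mar 11, 2083: 365 days.
Mar 11, 2083 → Apr 11, 2083: 31 days (March has 31).
Apr 11, 2083 → May 11, 2083: 30 days (April has 30).
May 11, 2083 → Jun 11, 2083: 31 days (May has 31).
Jun 11, 2083 → Jul 11, 2083: 30 days (June has 30).
Jul 11, 2083 → Aug 11, 2083: 31 days (July has 31).
Aug 11, 2083 → Sep 11, 2083: 31 days (August has 31).
Sep 11, 2083 → Oct 11, 2083: 30 days (September has 30).
Oct 11, 2083 → Nov 11, 2083: 31 days (October has 31).
Nov 11, 2083 → Dec 11, 2083: 30 days (November has 30).
Dec 11, 2083 → Jan 9, 2084: 29 days.
Total: 2130 days.

2130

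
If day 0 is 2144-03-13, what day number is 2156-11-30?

4645

Mar 13, 2144 → Mar 13, 2145: 365 days.
Mar 13, 2145 → Mar 13, 2146: 365 days.
Mar 13, 2146 → Mar 13, 2147: 365 days.
Mar 13, 2147 → Mar 13, 2148: 366 days (Feb 29, 2148 is in that span).
Mar 13, 2148 → Mar 13, 2149: 365 days.
Mar 13, 2149 → Mar 13, 2150: 365 days.
Mar 13, 2150 → Mar 13, 2151: 365 days.
Mar 13, 2151 → Mar 13, 2152: 366 days (Feb 29, 2152 is in that span).
Mar 13, 2152 → Mar 13, 2153: 365 days.
Mar 13, 2153 → Mar 13, 2154: 365 days.
Mar 13, 2154 → Mar 13, 2155: 365 days.
Mar 13, 2155 → Mar 13, 2156: 366 days (Feb 29, 2156 is in that span).
Mar 13, 2156 → Apr 13, 2156: 31 days (March has 31).
Apr 13, 2156 → May 13, 2156: 30 days (April has 30).
May 13, 2156 → Jun 13, 2156: 31 days (May has 31).
Jun 13, 2156 → Jul 13, 2156: 30 days (June has 30).
Jul 13, 2156 → Aug 13, 2156: 31 days (July has 31).
Aug 13, 2156 → Sep 13, 2156: 31 days (August has 31).
Sep 13, 2156 → Oct 13, 2156: 30 days (September has 30).
Oct 13, 2156 → Nov 13, 2156: 31 days (October has 31).
Nov 13, 2156 → Nov 30, 2156: 17 days.
Total: 4645 days.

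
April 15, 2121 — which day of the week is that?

Tuesday

January 1, 2121 is a Wednesday.
Jan 1, 2121 → Feb 1, 2121: 31 days (January has 31).
Feb 1, 2121 → Mar 1, 2121: 28 days (February has 28).
Mar 1, 2121 → Apr 1, 2121: 31 days (March has 31).
Apr 1, 2121 → Apr 15, 2121: 14 days.
Total: 104 days.
104 mod 7 = 6, so Wednesday + 6 = Tuesday.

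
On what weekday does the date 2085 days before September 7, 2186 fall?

Friday

First find the weekday of Sep 7, 2186. Doomsday rule: the anchor day for the 2100s is Sunday. For year 86: 86÷12 = 7 r 2, and 2÷4 = 0, so 7+2+0 = 9.
Sunday + 9 ≡ Tuesday — that's 2186's doomsday.
In September the doomsday date is Sep 5.
Sep 7 is 2 days after Sep 5; 2 mod 7 = 2, so Tuesday + 2 = Thursday.
2085 mod 7 = 6, so 2085 days before a Thursday is Thursday − 6 = Friday.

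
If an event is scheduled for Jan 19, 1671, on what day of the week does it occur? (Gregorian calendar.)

Doomsday rule: the anchor day for the 1600s is Tuesday. For year 71: 71÷12 = 5 r 11, and 11÷4 = 2, so 5+11+2 = 18.
Tuesday + 18 ≡ Saturday — that's 1671's doomsday.
In January the doomsday date is Jan 3 (1671 is not a leap year).
Jan 19 is 16 days after Jan 3; 16 mod 7 = 2, so Saturday + 2 = Monday.

Monday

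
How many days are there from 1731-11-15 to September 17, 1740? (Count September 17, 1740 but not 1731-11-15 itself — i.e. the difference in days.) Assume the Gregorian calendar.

Nov 15, 1731 → Nov 15, 1732: 366 days (Feb 29, 1732 is in that span).
Nov 15, 1732 → Nov 15, 1733: 365 days.
Nov 15, 1733 → Nov 15, 1734: 365 days.
Nov 15, 1734 → Nov 15, 1735: 365 days.
Nov 15, 1735 → Nov 15, 1736: 366 days (Feb 29, 1736 is in that span).
Nov 15, 1736 → Nov 15, 1737: 365 days.
Nov 15, 1737 → Nov 15, 1738: 365 days.
Nov 15, 1738 → Nov 15, 1739: 365 days.
Nov 15, 1739 → Dec 15, 1739: 30 days (November has 30).
Dec 15, 1739 → Jan 15, 1740: 31 days (December has 31).
Jan 15, 1740 → Feb 15, 1740: 31 days (January has 31).
Feb 15, 1740 → Mar 15, 1740: 29 days (February has 29).
Mar 15, 1740 → Apr 15, 1740: 31 days (March has 31).
Apr 15, 1740 → May 15, 1740: 30 days (April has 30).
May 15, 1740 → Jun 15, 1740: 31 days (May has 31).
Jun 15, 1740 → Jul 15, 1740: 30 days (June has 30).
Jul 15, 1740 → Aug 15, 1740: 31 days (July has 31).
Aug 15, 1740 → Sep 15, 1740: 31 days (August has 31).
Sep 15, 1740 → Sep 17, 1740: 2 days.
Total: 3229 days.

3229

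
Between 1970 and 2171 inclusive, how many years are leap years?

49

Multiples of 4 in [1970,2171]: 50.
Of those, multiples of 100: 2 (not leap unless ÷400).
Multiples of 400: 1.
Leap years = 50 − 2 + 1 = 49.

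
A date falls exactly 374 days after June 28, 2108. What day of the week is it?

Sunday

Jun 28, 2108 is a Thursday.
374 mod 7 = 3, so 374 days after a Thursday is Thursday + 3 = Sunday.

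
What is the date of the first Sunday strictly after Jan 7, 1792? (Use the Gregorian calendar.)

Jan 7, 1792 is a Saturday.
From Saturday to the next Sunday is 1 day.
Jan 7, 1792 + 1 = Jan 8, 1792.

January 8, 1792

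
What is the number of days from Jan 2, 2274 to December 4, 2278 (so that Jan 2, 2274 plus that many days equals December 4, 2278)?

Jan 2, 2274 → Jan 2, 2275: 365 days.
Jan 2, 2275 → Jan 2, 2276: 365 days.
Jan 2, 2276 → Jan 2, 2277: 366 days (Feb 29, 2276 is in that span).
Jan 2, 2277 → Jan 2, 2278: 365 days.
Jan 2, 2278 → Feb 2, 2278: 31 days (January has 31).
Feb 2, 2278 → Mar 2, 2278: 28 days (February has 28).
Mar 2, 2278 → Apr 2, 2278: 31 days (March has 31).
Apr 2, 2278 → May 2, 2278: 30 days (April has 30).
May 2, 2278 → Jun 2, 2278: 31 days (May has 31).
Jun 2, 2278 → Jul 2, 2278: 30 days (June has 30).
Jul 2, 2278 → Aug 2, 2278: 31 days (July has 31).
Aug 2, 2278 → Sep 2, 2278: 31 days (August has 31).
Sep 2, 2278 → Oct 2, 2278: 30 days (September has 30).
Oct 2, 2278 → Nov 2, 2278: 31 days (October has 31).
Nov 2, 2278 → Dec 2, 2278: 30 days (November has 30).
Dec 2, 2278 → Dec 4, 2278: 2 days.
Total: 1797 days.

1797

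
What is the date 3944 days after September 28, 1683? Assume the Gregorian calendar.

+366 (one year; includes Feb 29, 1684) → Sep 28, 1684 (3578 left).
+365 (one year) → Sep 28, 1685 (3213 left).
+365 (one year) → Sep 28, 1686 (2848 left).
+365 (one year) → Sep 28, 1687 (2483 left).
+366 (one year; includes Feb 29, 1688) → Sep 28, 1688 (2117 left).
+365 (one year) → Sep 28, 1689 (1752 left).
+365 (one year) → Sep 28, 1690 (1387 left).
+365 (one year) → Sep 28, 1691 (1022 left).
+366 (one year; includes Feb 29, 1692) → Sep 28, 1692 (656 left).
+365 (one year) → Sep 28, 1693 (291 left).
Sep has 30 days: +3 → Oct 1, 1693 (288 left).
Oct has 31 days: +31 → Nov 1, 1693 (257 left).
Nov has 30 days: +30 → Dec 1, 1693 (227 left).
Dec has 31 days: +31 → Jan 1, 1694 (196 left).
Jan has 31 days: +31 → Feb 1, 1694 (165 left).
Feb has 28 days: +28 → Mar 1, 1694 (137 left).
Mar has 31 days: +31 → Apr 1, 1694 (106 left).
Apr has 30 days: +30 → May 1, 1694 (76 left).
May has 31 days: +31 → Jun 1, 1694 (45 left).
Jun has 30 days: +30 → Jul 1, 1694 (15 left).
+15 → Jul 16, 1694.

July 16, 1694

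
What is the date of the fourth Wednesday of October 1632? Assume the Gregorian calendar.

October 1, 1632 is a Friday.
The first Wednesday is therefore October 6 (5 days later).
The fourth Wednesday is 6 + 3×7 = October 27.

October 27, 1632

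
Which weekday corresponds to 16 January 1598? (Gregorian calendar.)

Friday

Doomsday rule: the anchor day for the 1500s is Wednesday. For year 98: 98÷12 = 8 r 2, and 2÷4 = 0, so 8+2+0 = 10.
Wednesday + 10 ≡ Saturday — that's 1598's doomsday.
In January the doomsday date is Jan 3 (1598 is not a leap year).
Jan 16 is 13 days after Jan 3; 13 mod 7 = 6, so Saturday + 6 = Friday.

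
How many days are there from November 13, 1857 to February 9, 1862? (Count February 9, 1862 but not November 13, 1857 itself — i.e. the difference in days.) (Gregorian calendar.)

1549

Nov 13, 1857 → Nov 13, 1858: 365 days.
Nov 13, 1858 → Nov 13, 1859: 365 days.
Nov 13, 1859 → Nov 13, 1860: 366 days (Feb 29, 1860 is in that span).
Nov 13, 1860 → Nov 13, 1861: 365 days.
Nov 13, 1861 → Dec 13, 1861: 30 days (November has 30).
Dec 13, 1861 → Jan 13, 1862: 31 days (December has 31).
Jan 13, 1862 → Feb 9, 1862: 27 days.
Total: 1549 days.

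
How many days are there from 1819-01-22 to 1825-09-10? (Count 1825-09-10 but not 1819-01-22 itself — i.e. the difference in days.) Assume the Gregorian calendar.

Jan 22, 1819 → Jan 22, 1820: 365 days.
Jan 22, 1820 → Jan 22, 1821: 366 days (Feb 29, 1820 is in that span).
Jan 22, 1821 → Jan 22, 1822: 365 days.
Jan 22, 1822 → Jan 22, 1823: 365 days.
Jan 22, 1823 → Jan 22, 1824: 365 days.
Jan 22, 1824 → Jan 22, 1825: 366 days (Feb 29, 1824 is in that span).
Jan 22, 1825 → Feb 22, 1825: 31 days (January has 31).
Feb 22, 1825 → Mar 22, 1825: 28 days (February has 28).
Mar 22, 1825 → Apr 22, 1825: 31 days (March has 31).
Apr 22, 1825 → May 22, 1825: 30 days (April has 30).
May 22, 1825 → Jun 22, 1825: 31 days (May has 31).
Jun 22, 1825 → Jul 22, 1825: 30 days (June has 30).
Jul 22, 1825 → Aug 22, 1825: 31 days (July has 31).
Aug 22, 1825 → Sep 10, 1825: 19 days.
Total: 2423 days.

2423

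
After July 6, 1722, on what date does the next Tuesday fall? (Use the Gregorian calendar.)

Jul 6, 1722 is a Monday.
From Monday to the next Tuesday is 1 day.
Jul 6, 1722 + 1 = Jul 7, 1722.

July 7, 1722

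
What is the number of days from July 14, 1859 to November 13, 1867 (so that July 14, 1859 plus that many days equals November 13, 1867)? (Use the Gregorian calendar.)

Jul 14, 1859 → Jul 14, 1860: 366 days (Feb 29, 1860 is in that span).
Jul 14, 1860 → Jul 14, 1861: 365 days.
Jul 14, 1861 → Jul 14, 1862: 365 days.
Jul 14, 1862 → Jul 14, 1863: 365 days.
Jul 14, 1863 → Jul 14, 1864: 366 days (Feb 29, 1864 is in that span).
Jul 14, 1864 → Jul 14, 1865: 365 days.
Jul 14, 1865 → Jul 14, 1866: 365 days.
Jul 14, 1866 → Jul 14, 1867: 365 days.
Jul 14, 1867 → Aug 14, 1867: 31 days (July has 31).
Aug 14, 1867 → Sep 14, 1867: 31 days (August has 31).
Sep 14, 1867 → Oct 14, 1867: 30 days (September has 30).
Oct 14, 1867 → Nov 13, 1867: 30 days.
Total: 3044 days.

3044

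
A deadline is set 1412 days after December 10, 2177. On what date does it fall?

+365 (one year) → Dec 10, 2178 (1047 left).
+365 (one year) → Dec 10, 2179 (682 left).
+366 (one year; includes Feb 29, 2180) → Dec 10, 2180 (316 left).
Dec has 31 days: +22 → Jan 1, 2181 (294 left).
Jan has 31 days: +31 → Feb 1, 2181 (263 left).
Feb has 28 days: +28 → Mar 1, 2181 (235 left).
Mar has 31 days: +31 → Apr 1, 2181 (204 left).
Apr has 30 days: +30 → May 1, 2181 (174 left).
May has 31 days: +31 → Jun 1, 2181 (143 left).
Jun has 30 days: +30 → Jul 1, 2181 (113 left).
Jul has 31 days: +31 → Aug 1, 2181 (82 left).
Aug has 31 days: +31 → Sep 1, 2181 (51 left).
Sep has 30 days: +30 → Oct 1, 2181 (21 left).
+21 → Oct 22, 2181.

October 22, 2181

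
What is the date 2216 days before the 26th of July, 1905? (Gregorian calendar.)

July 1, 1899

−365 (one year) → Jul 26, 1904 (1851 left).
−366 (one year; includes Feb 29, 1904) → Jul 26, 1903 (1485 left).
−365 (one year) → Jul 26, 1902 (1120 left).
−365 (one year) → Jul 26, 1901 (755 left).
−365 (one year) → Jul 26, 1900 (390 left).
−26 → Jun 30, 1900 (end of Jun, 30 days; 364 left).
−30 → May 31, 1900 (end of May, 31 days; 334 left).
−31 → Apr 30, 1900 (end of Apr, 30 days; 303 left).
−30 → Mar 31, 1900 (end of Mar, 31 days; 273 left).
−31 → Feb 28, 1900 (end of Feb, 28 days; 242 left).
−28 → Jan 31, 1900 (end of Jan, 31 days; 214 left).
−31 → Dec 31, 1899 (end of Dec, 31 days; 183 left).
−31 → Nov 30, 1899 (end of Nov, 30 days; 152 left).
−30 → Oct 31, 1899 (end of Oct, 31 days; 122 left).
−31 → Sep 30, 1899 (end of Sep, 30 days; 91 left).
−30 → Aug 31, 1899 (end of Aug, 31 days; 61 left).
−31 → Jul 31, 1899 (end of Jul, 31 days; 30 left).
−30 → Jul 1, 1899.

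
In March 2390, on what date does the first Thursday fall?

March 1, 2390 is a Thursday.
The first Thursday is therefore March 1 (same day).

March 1, 2390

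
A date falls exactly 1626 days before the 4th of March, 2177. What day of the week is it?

Mar 4, 2177 is a Tuesday.
1626 mod 7 = 2, so 1626 days before a Tuesday is Tuesday − 2 = Sunday.

Sunday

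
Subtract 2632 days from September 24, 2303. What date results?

−365 (one year) → Sep 24, 2302 (2267 left).
−365 (one year) → Sep 24, 2301 (1902 left).
−365 (one year) → Sep 24, 2300 (1537 left).
−365 (one year) → Sep 24, 2299 (1172 left).
−365 (one year) → Sep 24, 2298 (807 left).
−365 (one year) → Sep 24, 2297 (442 left).
−365 (one year) → Sep 24, 2296 (77 left).
−24 → Aug 31, 2296 (end of Aug, 31 days; 53 left).
−31 → Jul 31, 2296 (end of Jul, 31 days; 22 left).
−22 → Jul 9, 2296.

July 9, 2296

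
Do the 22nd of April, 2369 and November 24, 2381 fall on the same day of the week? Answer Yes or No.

Yes

From Apr 22, 2369 to Nov 24, 2381 is 4599 days.
4599 mod 7 = 0, so they are the same weekday.
(Apr 22, 2369 is a Tuesday; Nov 24, 2381 is a Tuesday.)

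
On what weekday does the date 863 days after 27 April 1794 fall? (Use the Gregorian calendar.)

First find the weekday of Apr 27, 1794. Doomsday rule: the anchor day for the 1700s is Sunday. For year 94: 94÷12 = 7 r 10, and 10÷4 = 2, so 7+10+2 = 19.
Sunday + 19 ≡ Friday — that's 1794's doomsday.
In April the doomsday date is Apr 4.
Apr 27 is 23 days after Apr 4; 23 mod 7 = 2, so Friday + 2 = Sunday.
863 mod 7 = 2, so 863 days after a Sunday is Sunday + 2 = Tuesday.

Tuesday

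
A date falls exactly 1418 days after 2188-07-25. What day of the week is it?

Tuesday

First find the weekday of Jul 25, 2188. Doomsday rule: the anchor day for the 2100s is Sunday. For year 88: 88÷12 = 7 r 4, and 4÷4 = 1, so 7+4+1 = 12.
Sunday + 12 ≡ Friday — that's 2188's doomsday.
In July the doomsday date is Jul 11.
Jul 25 is 14 days after Jul 11; 14 mod 7 = 0, so Friday + 0 = Friday.
1418 mod 7 = 4, so 1418 days after a Friday is Friday + 4 = Tuesday.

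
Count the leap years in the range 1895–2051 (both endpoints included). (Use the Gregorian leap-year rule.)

Multiples of 4 in [1895,2051]: 39.
Of those, multiples of 100: 2 (not leap unless ÷400).
Multiples of 400: 1.
Leap years = 39 − 2 + 1 = 38.

38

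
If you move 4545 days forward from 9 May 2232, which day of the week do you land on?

May 9, 2232 is a Wednesday.
4545 mod 7 = 2, so 4545 days after a Wednesday is Wednesday + 2 = Friday.

Friday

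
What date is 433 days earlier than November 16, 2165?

−365 (one year) → Nov 16, 2164 (68 left).
−16 → Oct 31, 2164 (end of Oct, 31 days; 52 left).
−31 → Sep 30, 2164 (end of Sep, 30 days; 21 left).
−21 → Sep 9, 2164.

September 9, 2164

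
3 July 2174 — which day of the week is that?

Doomsday rule: the anchor day for the 2100s is Sunday. For year 74: 74÷12 = 6 r 2, and 2÷4 = 0, so 6+2+0 = 8.
Sunday + 8 ≡ Monday — that's 2174's doomsday.
In July the doomsday date is Jul 11.
Jul 3 is 8 days before Jul 11; 8 mod 7 = 1, so Monday − 1 = Sunday.

Sunday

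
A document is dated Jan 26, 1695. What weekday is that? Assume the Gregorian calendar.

Wednesday

Doomsday rule: the anchor day for the 1600s is Tuesday. For year 95: 95÷12 = 7 r 11, and 11÷4 = 2, so 7+11+2 = 20.
Tuesday + 20 ≡ Monday — that's 1695's doomsday.
In January the doomsday date is Jan 3 (1695 is not a leap year).
Jan 26 is 23 days after Jan 3; 23 mod 7 = 2, so Monday + 2 = Wednesday.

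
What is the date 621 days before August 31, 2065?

December 19, 2063

−365 (one year) → Aug 31, 2064 (256 left).
−31 → Jul 31, 2064 (end of Jul, 31 days; 225 left).
−31 → Jun 30, 2064 (end of Jun, 30 days; 194 left).
−30 → May 31, 2064 (end of May, 31 days; 164 left).
−31 → Apr 30, 2064 (end of Apr, 30 days; 133 left).
−30 → Mar 31, 2064 (end of Mar, 31 days; 103 left).
−31 → Feb 29, 2064 (end of Feb, 29 days; 72 left).
−29 → Jan 31, 2064 (end of Jan, 31 days; 43 left).
−31 → Dec 31, 2063 (end of Dec, 31 days; 12 left).
−12 → Dec 19, 2063.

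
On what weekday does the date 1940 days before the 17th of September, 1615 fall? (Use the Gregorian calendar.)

First find the weekday of Sep 17, 1615. Doomsday rule: the anchor day for the 1600s is Tuesday. For year 15: 15÷12 = 1 r 3, and 3÷4 = 0, so 1+3+0 = 4.
Tuesday + 4 ≡ Saturday — that's 1615's doomsday.
In September the doomsday date is Sep 5.
Sep 17 is 12 days after Sep 5; 12 mod 7 = 5, so Saturday + 5 = Thursday.
1940 mod 7 = 1, so 1940 days before a Thursday is Thursday − 1 = Wednesday.

Wednesday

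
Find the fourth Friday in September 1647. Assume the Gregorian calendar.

September 27, 1647

September 1, 1647 is a Sunday.
The first Friday is therefore September 6 (5 days later).
The fourth Friday is 6 + 3×7 = September 27.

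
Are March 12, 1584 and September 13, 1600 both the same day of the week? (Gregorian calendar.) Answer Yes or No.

No

From Mar 12, 1584 to Sep 13, 1600 is 6029 days.
6029 mod 7 = 2, so they are different weekdays.
(Mar 12, 1584 is a Monday; Sep 13, 1600 is a Wednesday.)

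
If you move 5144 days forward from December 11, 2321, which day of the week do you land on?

Saturday

First find the weekday of Dec 11, 2321. Doomsday rule: the anchor day for the 2300s is Wednesday. For year 21: 21÷12 = 1 r 9, and 9÷4 = 2, so 1+9+2 = 12.
Wednesday + 12 ≡ Monday — that's 2321's doomsday.
In December the doomsday date is Dec 12.
Dec 11 is 1 day before Dec 12; 1 mod 7 = 1, so Monday − 1 = Sunday.
5144 mod 7 = 6, so 5144 days after a Sunday is Sunday + 6 = Saturday.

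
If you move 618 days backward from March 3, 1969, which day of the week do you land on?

Mar 3, 1969 is a Monday.
618 mod 7 = 2, so 618 days before a Monday is Monday − 2 = Saturday.

Saturday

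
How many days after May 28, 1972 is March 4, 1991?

6854

May 28, 1972 → May 28, 1973: 365 days.
May 28, 1973 → May 28, 1974: 365 days.
May 28, 1974 → May 28, 1975: 365 days.
May 28, 1975 → May 28, 1976: 366 days (Feb 29, 1976 is in that span).
May 28, 1976 → May 28, 1977: 365 days.
May 28, 1977 → May 28, 1978: 365 days.
May 28, 1978 → May 28, 1979: 365 days.
May 28, 1979 → May 28, 1980: 366 days (Feb 29, 1980 is in that span).
May 28, 1980 → May 28, 1981: 365 days.
May 28, 1981 → May 28, 1982: 365 days.
May 28, 1982 → May 28, 1983: 365 days.
May 28, 1983 → May 28, 1984: 366 days (Feb 29, 1984 is in that span).
May 28, 1984 → May 28, 1985: 365 days.
May 28, 1985 → May 28, 1986: 365 days.
May 28, 1986 → May 28, 1987: 365 days.
May 28, 1987 → May 28, 1988: 366 days (Feb 29, 1988 is in that span).
May 28, 1988 → May 28, 1989: 365 days.
May 28, 1989 → May 28, 1990: 365 days.
May 28, 1990 → Jun 28, 1990: 31 days (May has 31).
Jun 28, 1990 → Jul 28, 1990: 30 days (June has 30).
Jul 28, 1990 → Aug 28, 1990: 31 days (July has 31).
Aug 28, 1990 → Sep 28, 1990: 31 days (August has 31).
Sep 28, 1990 → Oct 28, 1990: 30 days (September has 30).
Oct 28, 1990 → Nov 28, 1990: 31 days (October has 31).
Nov 28, 1990 → Dec 28, 1990: 30 days (November has 30).
Dec 28, 1990 → Jan 28, 1991: 31 days (December has 31).
Jan 28, 1991 → Feb 28, 1991: 31 days (January has 31).
Feb 28, 1991 → Mar 4, 1991: 4 days.
Total: 6854 days.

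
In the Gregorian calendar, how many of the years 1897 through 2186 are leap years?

70

Multiples of 4 in [1897,2186]: 72.
Of those, multiples of 100: 3 (not leap unless ÷400).
Multiples of 400: 1.
Leap years = 72 − 3 + 1 = 70.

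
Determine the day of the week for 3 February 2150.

Tuesday

Doomsday rule: the anchor day for the 2100s is Sunday. For year 50: 50÷12 = 4 r 2, and 2÷4 = 0, so 4+2+0 = 6.
Sunday + 6 ≡ Saturday — that's 2150's doomsday.
In February the doomsday date is Feb 28 (2150 is not a leap year).
Feb 3 is 25 days before Feb 28; 25 mod 7 = 4, so Saturday − 4 = Tuesday.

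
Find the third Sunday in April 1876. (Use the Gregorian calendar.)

April 1, 1876 is a Saturday.
The first Sunday is therefore April 2 (1 days later).
The third Sunday is 2 + 2×7 = April 16.

April 16, 1876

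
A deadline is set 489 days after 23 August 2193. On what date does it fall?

+365 (one year) → Aug 23, 2194 (124 left).
Aug has 31 days: +9 → Sep 1, 2194 (115 left).
Sep has 30 days: +30 → Oct 1, 2194 (85 left).
Oct has 31 days: +31 → Nov 1, 2194 (54 left).
Nov has 30 days: +30 → Dec 1, 2194 (24 left).
+24 → Dec 25, 2194.

December 25, 2194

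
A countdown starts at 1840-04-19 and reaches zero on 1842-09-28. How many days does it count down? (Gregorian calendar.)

892

Apr 19, 1840 → Apr 19, 1841: 365 days.
Apr 19, 1841 → Apr 19, 1842: 365 days.
Apr 19, 1842 → May 19, 1842: 30 days (April has 30).
May 19, 1842 → Jun 19, 1842: 31 days (May has 31).
Jun 19, 1842 → Jul 19, 1842: 30 days (June has 30).
Jul 19, 1842 → Aug 19, 1842: 31 days (July has 31).
Aug 19, 1842 → Sep 19, 1842: 31 days (August has 31).
Sep 19, 1842 → Sep 28, 1842: 9 days.
Total: 892 days.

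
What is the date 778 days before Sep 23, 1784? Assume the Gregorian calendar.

August 7, 1782

−366 (one year; includes Feb 29, 1784) → Sep 23, 1783 (412 left).
−365 (one year) → Sep 23, 1782 (47 left).
−23 → Aug 31, 1782 (end of Aug, 31 days; 24 left).
−24 → Aug 7, 1782.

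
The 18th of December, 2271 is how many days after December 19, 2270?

364

Dec 19, 2270 → Jan 19, 2271: 31 days (December has 31).
Jan 19, 2271 → Feb 19, 2271: 31 days (January has 31).
Feb 19, 2271 → Mar 19, 2271: 28 days (February has 28).
Mar 19, 2271 → Apr 19, 2271: 31 days (March has 31).
Apr 19, 2271 → May 19, 2271: 30 days (April has 30).
May 19, 2271 → Jun 19, 2271: 31 days (May has 31).
Jun 19, 2271 → Jul 19, 2271: 30 days (June has 30).
Jul 19, 2271 → Aug 19, 2271: 31 days (July has 31).
Aug 19, 2271 → Sep 19, 2271: 31 days (August has 31).
Sep 19, 2271 → Oct 19, 2271: 30 days (September has 30).
Oct 19, 2271 → Nov 19, 2271: 31 days (October has 31).
Nov 19, 2271 → Dec 18, 2271: 29 days.
Total: 364 days.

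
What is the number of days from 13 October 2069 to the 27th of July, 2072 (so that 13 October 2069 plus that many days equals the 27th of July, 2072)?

Oct 13, 2069 → Oct 13, 2070: 365 days.
Oct 13, 2070 → Oct 13, 2071: 365 days.
Oct 13, 2071 → Nov 13, 2071: 31 days (October has 31).
Nov 13, 2071 → Dec 13, 2071: 30 days (November has 30).
Dec 13, 2071 → Jan 13, 2072: 31 days (December has 31).
Jan 13, 2072 → Feb 13, 2072: 31 days (January has 31).
Feb 13, 2072 → Mar 13, 2072: 29 days (February has 29).
Mar 13, 2072 → Apr 13, 2072: 31 days (March has 31).
Apr 13, 2072 → May 13, 2072: 30 days (April has 30).
May 13, 2072 → Jun 13, 2072: 31 days (May has 31).
Jun 13, 2072 → Jul 13, 2072: 30 days (June has 30).
Jul 13, 2072 → Jul 27, 2072: 14 days.
Total: 1018 days.

1018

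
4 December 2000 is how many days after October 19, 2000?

46

Oct 19, 2000 → Nov 19, 2000: 31 days (October has 31).
Nov 19, 2000 → Dec 4, 2000: 15 days.
Total: 46 days.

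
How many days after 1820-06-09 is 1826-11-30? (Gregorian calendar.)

Jun 9, 1820 → Jun 9, 1821: 365 days.
Jun 9, 1821 → Jun 9, 1822: 365 days.
Jun 9, 1822 → Jun 9, 1823: 365 days.
Jun 9, 1823 → Jun 9, 1824: 366 days (Feb 29, 1824 is in that span).
Jun 9, 1824 → Jun 9, 1825: 365 days.
Jun 9, 1825 → Jun 9, 1826: 365 days.
Jun 9, 1826 → Jul 9, 1826: 30 days (June has 30).
Jul 9, 1826 → Aug 9, 1826: 31 days (July has 31).
Aug 9, 1826 → Sep 9, 1826: 31 days (August has 31).
Sep 9, 1826 → Oct 9, 1826: 30 days (September has 30).
Oct 9, 1826 → Nov 9, 1826: 31 days (October has 31).
Nov 9, 1826 → Nov 30, 1826: 21 days.
Total: 2365 days.

2365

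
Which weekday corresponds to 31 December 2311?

Sunday

Doomsday rule: the anchor day for the 2300s is Wednesday. For year 11: 11÷12 = 0 r 11, and 11÷4 = 2, so 0+11+2 = 13.
Wednesday + 13 ≡ Tuesday — that's 2311's doomsday.
In December the doomsday date is Dec 12.
Dec 31 is 19 days after Dec 12; 19 mod 7 = 5, so Tuesday + 5 = Sunday.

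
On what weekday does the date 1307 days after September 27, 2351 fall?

Tuesday

Sep 27, 2351 is a Thursday.
1307 mod 7 = 5, so 1307 days after a Thursday is Thursday + 5 = Tuesday.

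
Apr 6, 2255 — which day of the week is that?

Friday

Doomsday rule: the anchor day for the 2200s is Friday. For year 55: 55÷12 = 4 r 7, and 7÷4 = 1, so 4+7+1 = 12.
Friday + 12 ≡ Wednesday — that's 2255's doomsday.
In April the doomsday date is Apr 4.
Apr 6 is 2 days after Apr 4; 2 mod 7 = 2, so Wednesday + 2 = Friday.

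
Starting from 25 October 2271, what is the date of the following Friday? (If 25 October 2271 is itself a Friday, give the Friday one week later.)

Oct 25, 2271 is a Wednesday.
From Wednesday to the next Friday is 2 days.
Oct 25, 2271 + 2 = Oct 27, 2271.

October 27, 2271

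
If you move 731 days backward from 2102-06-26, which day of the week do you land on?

Friday

Jun 26, 2102 is a Monday.
731 mod 7 = 3, so 731 days before a Monday is Monday − 3 = Friday.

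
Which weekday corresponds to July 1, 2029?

Doomsday rule: the anchor day for the 2000s is Tuesday. For year 29: 29÷12 = 2 r 5, and 5÷4 = 1, so 2+5+1 = 8.
Tuesday + 8 ≡ Wednesday — that's 2029's doomsday.
In July the doomsday date is Jul 11.
Jul 1 is 10 days before Jul 11; 10 mod 7 = 3, so Wednesday − 3 = Sunday.

Sunday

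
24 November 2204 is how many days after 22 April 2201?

Apr 22, 2201 → Apr 22, 2202: 365 days.
Apr 22, 2202 → Apr 22, 2203: 365 days.
Apr 22, 2203 → Apr 22, 2204: 366 days (Feb 29, 2204 is in that span).
Apr 22, 2204 → May 22, 2204: 30 days (April has 30).
May 22, 2204 → Jun 22, 2204: 31 days (May has 31).
Jun 22, 2204 → Jul 22, 2204: 30 days (June has 30).
Jul 22, 2204 → Aug 22, 2204: 31 days (July has 31).
Aug 22, 2204 → Sep 22, 2204: 31 days (August has 31).
Sep 22, 2204 → Oct 22, 2204: 30 days (September has 30).
Oct 22, 2204 → Nov 22, 2204: 31 days (October has 31).
Nov 22, 2204 → Nov 24, 2204: 2 days.
Total: 1312 days.

1312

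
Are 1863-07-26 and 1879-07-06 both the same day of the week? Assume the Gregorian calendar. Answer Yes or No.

From Jul 26, 1863 to Jul 6, 1879 is 5824 days.
5824 mod 7 = 0, so they are the same weekday.
(Jul 26, 1863 is a Sunday; Jul 6, 1879 is a Sunday.)

Yes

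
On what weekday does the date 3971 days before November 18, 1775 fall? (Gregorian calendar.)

Nov 18, 1775 is a Saturday.
3971 mod 7 = 2, so 3971 days before a Saturday is Saturday − 2 = Thursday.

Thursday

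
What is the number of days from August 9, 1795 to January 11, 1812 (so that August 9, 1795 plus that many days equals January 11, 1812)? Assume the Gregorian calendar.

Aug 9, 1795 → Aug 9, 1796: 366 days (Feb 29, 1796 is in that span).
Aug 9, 1796 → Aug 9, 1797: 365 days.
Aug 9, 1797 → Aug 9, 1798: 365 days.
Aug 9, 1798 → Aug 9, 1799: 365 days.
Aug 9, 1799 → Aug 9, 1800: 365 days.
Aug 9, 1800 → Aug 9, 1801: 365 days.
Aug 9, 1801 → Aug 9, 1802: 365 days.
Aug 9, 1802 → Aug 9, 1803: 365 days.
Aug 9, 1803 → Aug 9, 1804: 366 days (Feb 29, 1804 is in that span).
Aug 9, 1804 → Aug 9, 1805: 365 days.
Aug 9, 1805 → Aug 9, 1806: 365 days.
Aug 9, 1806 → Aug 9, 1807: 365 days.
Aug 9, 1807 → Aug 9, 1808: 366 days (Feb 29, 1808 is in that span).
Aug 9, 1808 → Aug 9, 1809: 365 days.
Aug 9, 1809 → Aug 9, 1810: 365 days.
Aug 9, 1810 → Aug 9, 1811: 365 days.
Aug 9, 1811 → Sep 9, 1811: 31 days (August has 31).
Sep 9, 1811 → Oct 9, 1811: 30 days (September has 30).
Oct 9, 1811 → Nov 9, 1811: 31 days (October has 31).
Nov 9, 1811 → Dec 9, 1811: 30 days (November has 30).
Dec 9, 1811 → Jan 9, 1812: 31 days (December has 31).
Jan 9, 1812 → Jan 11, 1812: 2 days.
Total: 5998 days.

5998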